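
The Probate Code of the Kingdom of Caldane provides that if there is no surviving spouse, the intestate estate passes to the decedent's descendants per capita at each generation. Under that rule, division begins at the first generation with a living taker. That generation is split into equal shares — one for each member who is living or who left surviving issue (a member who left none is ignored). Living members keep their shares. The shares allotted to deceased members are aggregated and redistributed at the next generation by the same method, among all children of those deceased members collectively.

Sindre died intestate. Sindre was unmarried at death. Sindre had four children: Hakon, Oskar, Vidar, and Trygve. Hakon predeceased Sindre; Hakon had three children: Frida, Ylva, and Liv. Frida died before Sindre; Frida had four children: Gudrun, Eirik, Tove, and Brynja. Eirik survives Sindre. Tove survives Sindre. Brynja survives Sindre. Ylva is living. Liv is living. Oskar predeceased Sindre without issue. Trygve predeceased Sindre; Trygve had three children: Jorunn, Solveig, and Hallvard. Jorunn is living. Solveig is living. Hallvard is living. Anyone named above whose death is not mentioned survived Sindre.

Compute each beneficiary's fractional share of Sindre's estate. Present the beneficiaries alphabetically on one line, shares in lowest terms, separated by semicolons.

Brynja 1/36; Eirik 1/36; Gudrun 1/36; Hallvard 1/9; Jorunn 1/9; Liv 1/9; Solveig 1/9; Tove 1/36; Vidar 1/3; Ylva 1/9

There is no surviving spouse, so the entire estate passes to Sindre's descendants per capita at each generation.
At generation 1 (Hakon, Vidar, Trygve) there are 3 shares of (1)/3 = 1/3 each.
Living: Vidar — each takes 1/3.
Deceased: Hakon and Trygve. Their combined 2/3 is pooled and carried to generation 2.
At generation 2 (Frida, Ylva, Liv, Jorunn, Solveig, Hallvard) there are 6 shares of (2/3)/6 = 1/9 each.
Living: Ylva, Liv, Jorunn, Solveig, and Hallvard — each takes 1/9.
Deceased: Frida. That 1/9 share is carried to generation 3.
At generation 3 (Gudrun, Eirik, Tove, Brynja) there are 4 shares of (1/9)/4 = 1/36 each.
Living: Gudrun, Eirik, Tove, and Brynja — each takes 1/36.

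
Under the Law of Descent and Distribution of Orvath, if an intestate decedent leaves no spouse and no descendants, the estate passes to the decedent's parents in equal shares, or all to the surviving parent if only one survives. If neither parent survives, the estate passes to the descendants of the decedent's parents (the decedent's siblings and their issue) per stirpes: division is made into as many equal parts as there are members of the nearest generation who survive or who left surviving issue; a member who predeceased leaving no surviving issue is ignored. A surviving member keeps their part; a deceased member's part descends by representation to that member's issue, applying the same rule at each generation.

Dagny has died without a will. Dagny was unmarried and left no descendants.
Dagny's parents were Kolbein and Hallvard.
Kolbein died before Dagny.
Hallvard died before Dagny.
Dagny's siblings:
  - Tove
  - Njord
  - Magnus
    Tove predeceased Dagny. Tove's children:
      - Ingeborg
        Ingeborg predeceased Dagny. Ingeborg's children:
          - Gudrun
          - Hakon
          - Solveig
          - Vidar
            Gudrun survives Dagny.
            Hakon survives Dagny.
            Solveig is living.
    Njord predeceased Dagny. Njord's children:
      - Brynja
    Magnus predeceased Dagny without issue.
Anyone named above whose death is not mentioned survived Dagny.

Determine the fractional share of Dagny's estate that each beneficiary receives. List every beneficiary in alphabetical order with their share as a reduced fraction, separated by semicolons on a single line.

Neither parent survives and there are no descendants, so the estate passes to Dagny's siblings and their issue per stirpes.
Magnus left no surviving issue, so that branch lapses and is disregarded.
The estate is divided into 2 equal shares of 1/2 among Tove, Njord.
Tove predeceased; the 1/2 allotted to Tove's branch passes to Tove's issue by representation.
Ingeborg's line is the sole branch at this level, so the full 1/2 passes to Ingeborg's issue by representation.
The 1/2 is divided into 4 equal shares of 1/8 among Gudrun, Hakon, Solveig, Vidar.
Gudrun is living and takes 1/8.
Hakon is living and takes 1/8.
Solveig is living and takes 1/8.
Vidar is living and takes 1/8.
Njord predeceased; the 1/2 allotted to Njord's branch passes to Njord's issue by representation.
Brynja is the sole taker at this level and receives the full 1/2.

Brynja 1/2; Gudrun 1/8; Hakon 1/8; Solveig 1/8; Vidar 1/8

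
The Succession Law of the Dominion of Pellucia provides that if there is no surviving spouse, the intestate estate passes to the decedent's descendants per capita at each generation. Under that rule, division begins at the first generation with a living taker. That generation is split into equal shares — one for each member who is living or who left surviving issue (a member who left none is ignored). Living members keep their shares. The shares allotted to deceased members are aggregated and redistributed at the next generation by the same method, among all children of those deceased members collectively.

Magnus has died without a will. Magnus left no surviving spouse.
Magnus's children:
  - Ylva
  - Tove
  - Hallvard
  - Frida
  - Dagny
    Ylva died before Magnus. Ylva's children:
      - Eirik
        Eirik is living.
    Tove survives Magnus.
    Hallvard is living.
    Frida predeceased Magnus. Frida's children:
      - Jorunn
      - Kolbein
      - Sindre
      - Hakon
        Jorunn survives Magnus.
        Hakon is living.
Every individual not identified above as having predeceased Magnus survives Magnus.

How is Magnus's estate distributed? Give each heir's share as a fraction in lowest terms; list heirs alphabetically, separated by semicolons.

There is no surviving spouse, so the entire estate passes to Magnus's descendants per capita at each generation.
At generation 1 (Ylva, Tove, Hallvard, Frida, Dagny) there are 5 shares of (1)/5 = 1/5 each.
Living: Tove, Hallvard, and Dagny — each takes 1/5.
Deceased: Ylva and Frida. Their combined 2/5 is pooled and carried to generation 2.
At generation 2 (Eirik, Jorunn, Kolbein, Sindre, Hakon) there are 5 shares of (2/5)/5 = 2/25 each.
Living: Eirik, Jorunn, Kolbein, Sindre, and Hakon — each takes 2/25.

Dagny 1/5; Eirik 2/25; Hakon 2/25; Hallvard 1/5; Jorunn 2/25; Kolbein 2/25; Sindre 2/25; Tove 1/5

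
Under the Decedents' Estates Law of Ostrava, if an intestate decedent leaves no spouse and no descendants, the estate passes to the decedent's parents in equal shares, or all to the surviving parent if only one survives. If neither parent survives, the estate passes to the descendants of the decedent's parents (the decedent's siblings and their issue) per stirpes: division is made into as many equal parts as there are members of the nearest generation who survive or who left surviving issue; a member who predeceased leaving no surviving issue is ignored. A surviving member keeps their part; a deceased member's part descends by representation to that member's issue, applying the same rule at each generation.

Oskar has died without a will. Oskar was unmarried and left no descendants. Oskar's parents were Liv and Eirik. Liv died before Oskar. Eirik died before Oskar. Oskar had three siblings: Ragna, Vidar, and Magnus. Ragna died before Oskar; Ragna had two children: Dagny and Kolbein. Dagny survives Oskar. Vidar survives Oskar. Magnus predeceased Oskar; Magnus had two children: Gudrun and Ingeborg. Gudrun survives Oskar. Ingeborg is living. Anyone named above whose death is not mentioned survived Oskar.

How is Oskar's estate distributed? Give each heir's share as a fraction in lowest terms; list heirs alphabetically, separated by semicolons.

Dagny 1/6; Gudrun 1/6; Ingeborg 1/6; Kolbein 1/6; Vidar 1/3

Neither parent survives and there are no descendants, so the estate passes to Oskar's siblings and their issue per stirpes.
The estate is divided into 3 equal shares of 1/3 among Ragna, Vidar, Magnus.
Ragna predeceased; the 1/3 allotted to Ragna's branch passes to Ragna's issue by representation.
The 1/3 is divided into 2 equal shares of 1/6 among Dagny, Kolbein.
Dagny is living and takes 1/6.
Kolbein is living and takes 1/6.
Vidar is living and takes 1/3.
Magnus predeceased; the 1/3 allotted to Magnus's branch passes to Magnus's issue by representation.
The 1/3 is divided into 2 equal shares of 1/6 among Gudrun, Ingeborg.
Gudrun is living and takes 1/6.
Ingeborg is living and takes 1/6.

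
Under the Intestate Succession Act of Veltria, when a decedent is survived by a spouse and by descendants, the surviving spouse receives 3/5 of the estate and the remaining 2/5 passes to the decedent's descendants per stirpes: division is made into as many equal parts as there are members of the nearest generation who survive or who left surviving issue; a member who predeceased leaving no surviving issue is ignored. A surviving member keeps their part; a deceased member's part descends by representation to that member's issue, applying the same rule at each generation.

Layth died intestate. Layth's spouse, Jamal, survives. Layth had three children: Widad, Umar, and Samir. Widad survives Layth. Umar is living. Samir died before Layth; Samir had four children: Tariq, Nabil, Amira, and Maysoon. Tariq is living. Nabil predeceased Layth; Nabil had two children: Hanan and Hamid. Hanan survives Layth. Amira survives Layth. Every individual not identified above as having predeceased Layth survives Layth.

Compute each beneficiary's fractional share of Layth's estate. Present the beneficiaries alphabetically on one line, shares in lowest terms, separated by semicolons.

Amira 1/30; Hamid 1/60; Hanan 1/60; Jamal 3/5; Maysoon 1/30; Tariq 1/30; Umar 2/15; Widad 2/15

Jamal, as surviving spouse, takes 3/5.
The remaining 2/5 passes to Layth's descendants per stirpes.
The 2/5 is divided into 3 equal shares of 2/15 among Widad, Umar, Samir.
Widad is living and takes 2/15.
Umar is living and takes 2/15.
Samir predeceased; the 2/15 allotted to Samir's branch passes to Samir's issue by representation.
The 2/15 is divided into 4 equal shares of 1/30 among Tariq, Nabil, Amira, Maysoon.
Tariq is living and takes 1/30.
Nabil predeceased; the 1/30 allotted to Nabil's branch passes to Nabil's issue by representation.
The 1/30 is divided into 2 equal shares of 1/60 among Hanan, Hamid.
Hanan is living and takes 1/60.
Hamid is living and takes 1/60.
Amira is living and takes 1/30.
Maysoon is living and takes 1/30.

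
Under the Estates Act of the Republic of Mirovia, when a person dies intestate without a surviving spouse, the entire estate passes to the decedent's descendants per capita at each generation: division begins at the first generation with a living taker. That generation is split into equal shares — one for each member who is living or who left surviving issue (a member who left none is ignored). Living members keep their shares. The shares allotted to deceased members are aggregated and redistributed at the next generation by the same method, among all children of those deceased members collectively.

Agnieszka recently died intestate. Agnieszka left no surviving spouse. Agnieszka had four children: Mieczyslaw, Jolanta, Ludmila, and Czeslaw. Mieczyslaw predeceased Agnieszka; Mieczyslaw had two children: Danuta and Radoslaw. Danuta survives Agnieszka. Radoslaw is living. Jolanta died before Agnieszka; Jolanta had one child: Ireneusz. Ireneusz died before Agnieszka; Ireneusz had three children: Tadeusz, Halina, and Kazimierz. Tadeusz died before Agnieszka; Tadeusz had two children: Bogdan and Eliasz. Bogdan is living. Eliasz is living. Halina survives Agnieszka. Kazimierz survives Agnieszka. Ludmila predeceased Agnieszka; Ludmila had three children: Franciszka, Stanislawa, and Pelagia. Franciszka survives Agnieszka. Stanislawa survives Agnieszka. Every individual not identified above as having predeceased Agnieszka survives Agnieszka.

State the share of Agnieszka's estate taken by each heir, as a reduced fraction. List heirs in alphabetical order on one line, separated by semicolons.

There is no surviving spouse, so the entire estate passes to Agnieszka's descendants per capita at each generation.
At generation 1 (Mieczyslaw, Jolanta, Ludmila, Czeslaw) there are 4 shares of (1)/4 = 1/4 each.
Living: Czeslaw — each takes 1/4.
Deceased: Mieczyslaw, Jolanta, and Ludmila. Their combined 3/4 is pooled and carried to generation 2.
At generation 2 (Danuta, Radoslaw, Ireneusz, Franciszka, Stanislawa, Pelagia) there are 6 shares of (3/4)/6 = 1/8 each.
Living: Danuta, Radoslaw, Franciszka, Stanislawa, and Pelagia — each takes 1/8.
Deceased: Ireneusz. That 1/8 share is carried to generation 3.
At generation 3 (Tadeusz, Halina, Kazimierz) there are 3 shares of (1/8)/3 = 1/24 each.
Living: Halina and Kazimierz — each takes 1/24.
Deceased: Tadeusz. That 1/24 share is carried to generation 4.
At generation 4 (Bogdan, Eliasz) there are 2 shares of (1/24)/2 = 1/48 each.
Living: Bogdan and Eliasz — each takes 1/48.

Bogdan 1/48; Czeslaw 1/4; Danuta 1/8; Eliasz 1/48; Franciszka 1/8; Halina 1/24; Kazimierz 1/24; Pelagia 1/8; Radoslaw 1/8; Stanislawa 1/8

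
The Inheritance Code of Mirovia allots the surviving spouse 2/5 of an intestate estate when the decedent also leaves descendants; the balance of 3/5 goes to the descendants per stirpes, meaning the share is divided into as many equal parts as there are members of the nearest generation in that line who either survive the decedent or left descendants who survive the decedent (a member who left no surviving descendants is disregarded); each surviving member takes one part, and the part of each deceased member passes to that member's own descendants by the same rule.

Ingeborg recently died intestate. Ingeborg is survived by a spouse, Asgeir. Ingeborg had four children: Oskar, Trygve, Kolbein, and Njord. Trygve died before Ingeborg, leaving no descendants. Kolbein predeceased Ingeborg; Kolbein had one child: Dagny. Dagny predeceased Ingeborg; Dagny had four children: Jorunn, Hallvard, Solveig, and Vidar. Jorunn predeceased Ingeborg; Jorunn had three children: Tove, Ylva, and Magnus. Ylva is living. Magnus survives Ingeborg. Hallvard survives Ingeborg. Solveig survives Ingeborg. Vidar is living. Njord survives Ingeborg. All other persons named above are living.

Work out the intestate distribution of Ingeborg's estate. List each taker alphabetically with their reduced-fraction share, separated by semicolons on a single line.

Asgeir, as surviving spouse, takes 2/5.
The remaining 3/5 passes to Ingeborg's descendants per stirpes.
Trygve left no surviving issue, so that branch lapses and is disregarded.
The 3/5 is divided into 3 equal shares of 1/5 among Oskar, Kolbein, Njord.
Oskar is living and takes 1/5.
Kolbein predeceased; the 1/5 allotted to Kolbein's branch passes to Kolbein's issue by representation.
Dagny's line is the sole branch at this level, so the full 1/5 passes to Dagny's issue by representation.
The 1/5 is divided into 4 equal shares of 1/20 among Jorunn, Hallvard, Solveig, Vidar.
Jorunn predeceased; the 1/20 allotted to Jorunn's branch passes to Jorunn's issue by representation.
The 1/20 is divided into 3 equal shares of 1/60 among Tove, Ylva, Magnus.
Tove is living and takes 1/60.
Ylva is living and takes 1/60.
Magnus is living and takes 1/60.
Hallvard is living and takes 1/20.
Solveig is living and takes 1/20.
Vidar is living and takes 1/20.
Njord is living and takes 1/5.

Asgeir 2/5; Hallvard 1/20; Magnus 1/60; Njord 1/5; Oskar 1/5; Solveig 1/20; Tove 1/60; Vidar 1/20; Ylva 1/60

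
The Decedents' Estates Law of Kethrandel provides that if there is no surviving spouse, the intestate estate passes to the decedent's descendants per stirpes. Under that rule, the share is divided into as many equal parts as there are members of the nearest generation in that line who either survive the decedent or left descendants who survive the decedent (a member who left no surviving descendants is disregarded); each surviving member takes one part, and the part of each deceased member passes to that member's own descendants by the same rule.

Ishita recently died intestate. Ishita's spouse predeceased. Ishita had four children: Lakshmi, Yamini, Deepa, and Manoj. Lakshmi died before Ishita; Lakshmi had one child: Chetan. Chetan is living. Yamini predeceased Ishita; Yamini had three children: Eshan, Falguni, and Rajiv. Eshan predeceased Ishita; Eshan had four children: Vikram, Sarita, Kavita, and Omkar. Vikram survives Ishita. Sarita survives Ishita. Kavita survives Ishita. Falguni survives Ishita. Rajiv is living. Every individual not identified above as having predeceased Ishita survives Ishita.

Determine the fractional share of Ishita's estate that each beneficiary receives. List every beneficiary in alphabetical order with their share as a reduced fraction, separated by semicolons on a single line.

There is no surviving spouse, so the entire estate passes to Ishita's descendants per stirpes.
The estate is divided into 4 equal shares of 1/4 among Lakshmi, Yamini, Deepa, Manoj.
Lakshmi predeceased; the 1/4 allotted to Lakshmi's branch passes to Lakshmi's issue by representation.
Chetan is the sole taker at this level and receives the full 1/4.
Yamini predeceased; the 1/4 allotted to Yamini's branch passes to Yamini's issue by representation.
The 1/4 is divided into 3 equal shares of 1/12 among Eshan, Falguni, Rajiv.
Eshan predeceased; the 1/12 allotted to Eshan's branch passes to Eshan's issue by representation.
The 1/12 is divided into 4 equal shares of 1/48 among Vikram, Sarita, Kavita, Omkar.
Vikram is living and takes 1/48.
Sarita is living and takes 1/48.
Kavita is living and takes 1/48.
Omkar is living and takes 1/48.
Falguni is living and takes 1/12.
Rajiv is living and takes 1/12.
Deepa is living and takes 1/4.
Manoj is living and takes 1/4.

Chetan 1/4; Deepa 1/4; Falguni 1/12; Kavita 1/48; Manoj 1/4; Omkar 1/48; Rajiv 1/12; Sarita 1/48; Vikram 1/48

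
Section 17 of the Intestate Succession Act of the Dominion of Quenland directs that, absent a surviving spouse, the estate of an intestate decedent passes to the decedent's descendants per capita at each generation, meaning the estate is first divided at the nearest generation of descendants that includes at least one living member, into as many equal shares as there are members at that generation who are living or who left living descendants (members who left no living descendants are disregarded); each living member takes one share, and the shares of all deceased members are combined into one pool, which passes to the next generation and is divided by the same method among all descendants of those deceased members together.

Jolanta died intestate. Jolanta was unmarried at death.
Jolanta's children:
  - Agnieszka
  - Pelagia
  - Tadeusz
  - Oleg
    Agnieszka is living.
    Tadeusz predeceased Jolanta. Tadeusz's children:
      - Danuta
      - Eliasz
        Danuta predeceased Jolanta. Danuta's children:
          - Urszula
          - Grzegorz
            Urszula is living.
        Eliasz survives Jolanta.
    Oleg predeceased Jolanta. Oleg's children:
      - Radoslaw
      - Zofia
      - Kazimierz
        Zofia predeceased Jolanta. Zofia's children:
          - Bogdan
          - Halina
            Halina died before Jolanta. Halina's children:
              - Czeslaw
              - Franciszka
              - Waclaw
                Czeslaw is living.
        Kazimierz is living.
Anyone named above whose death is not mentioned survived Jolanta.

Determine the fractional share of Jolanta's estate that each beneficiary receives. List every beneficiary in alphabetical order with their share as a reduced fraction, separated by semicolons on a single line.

There is no surviving spouse, so the entire estate passes to Jolanta's descendants per capita at each generation.
At generation 1 (Agnieszka, Pelagia, Tadeusz, Oleg) there are 4 shares of (1)/4 = 1/4 each.
Living: Agnieszka and Pelagia — each takes 1/4.
Deceased: Tadeusz and Oleg. Their combined 1/2 is pooled and carried to generation 2.
At generation 2 (Danuta, Eliasz, Radoslaw, Zofia, Kazimierz) there are 5 shares of (1/2)/5 = 1/10 each.
Living: Eliasz, Radoslaw, and Kazimierz — each takes 1/10.
Deceased: Danuta and Zofia. Their combined 1/5 is pooled and carried to generation 3.
At generation 3 (Urszula, Grzegorz, Bogdan, Halina) there are 4 shares of (1/5)/4 = 1/20 each.
Living: Urszula, Grzegorz, and Bogdan — each takes 1/20.
Deceased: Halina. That 1/20 share is carried to generation 4.
At generation 4 (Czeslaw, Franciszka, Waclaw) there are 3 shares of (1/20)/3 = 1/60 each.
Living: Czeslaw, Franciszka, and Waclaw — each takes 1/60.

Agnieszka 1/4; Bogdan 1/20; Czeslaw 1/60; Eliasz 1/10; Franciszka 1/60; Grzegorz 1/20; Kazimierz 1/10; Pelagia 1/4; Radoslaw 1/10; Urszula 1/20; Waclaw 1/60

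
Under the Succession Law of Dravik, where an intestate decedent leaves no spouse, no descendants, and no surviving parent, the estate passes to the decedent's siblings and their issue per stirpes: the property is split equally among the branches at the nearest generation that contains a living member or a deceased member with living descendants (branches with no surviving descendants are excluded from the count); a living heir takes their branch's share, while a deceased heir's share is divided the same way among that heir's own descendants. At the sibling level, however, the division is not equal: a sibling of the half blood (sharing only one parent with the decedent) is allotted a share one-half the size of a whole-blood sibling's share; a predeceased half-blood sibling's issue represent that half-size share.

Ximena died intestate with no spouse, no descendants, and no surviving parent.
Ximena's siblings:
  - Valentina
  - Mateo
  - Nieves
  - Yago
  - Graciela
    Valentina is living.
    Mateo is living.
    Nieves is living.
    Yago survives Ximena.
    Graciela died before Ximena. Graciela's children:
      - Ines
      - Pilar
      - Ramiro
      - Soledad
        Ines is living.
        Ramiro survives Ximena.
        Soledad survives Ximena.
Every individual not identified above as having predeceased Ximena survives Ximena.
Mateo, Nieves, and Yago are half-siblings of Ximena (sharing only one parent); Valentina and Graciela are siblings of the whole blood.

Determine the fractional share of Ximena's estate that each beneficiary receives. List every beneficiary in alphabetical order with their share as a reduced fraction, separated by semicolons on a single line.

No spouse, descendants, or parent survives, so the estate passes to Ximena's siblings per stirpes.
Half-blood siblings count for one-half the weight of whole-blood siblings at the initial division.
Dividing 1 in proportion to weights (total weight 7/2): Valentina (weight 1) → 2/7; Mateo (weight 1/2) → 1/7; Nieves (weight 1/2) → 1/7; Yago (weight 1/2) → 1/7; Graciela (weight 1) → 2/7.
Valentina is living and takes 2/7.
Mateo is living and takes 1/7.
Nieves is living and takes 1/7.
Yago is living and takes 1/7.
Graciela predeceased; the 2/7 allotted to Graciela's branch passes to Graciela's issue by representation.
The 2/7 is divided into 4 equal shares of 1/14 among Ines, Pilar, Ramiro, Soledad.
Ines is living and takes 1/14.
Pilar is living and takes 1/14.
Ramiro is living and takes 1/14.
Soledad is living and takes 1/14.

Ines 1/14; Mateo 1/7; Nieves 1/7; Pilar 1/14; Ramiro 1/14; Soledad 1/14; Valentina 2/7; Yago 1/7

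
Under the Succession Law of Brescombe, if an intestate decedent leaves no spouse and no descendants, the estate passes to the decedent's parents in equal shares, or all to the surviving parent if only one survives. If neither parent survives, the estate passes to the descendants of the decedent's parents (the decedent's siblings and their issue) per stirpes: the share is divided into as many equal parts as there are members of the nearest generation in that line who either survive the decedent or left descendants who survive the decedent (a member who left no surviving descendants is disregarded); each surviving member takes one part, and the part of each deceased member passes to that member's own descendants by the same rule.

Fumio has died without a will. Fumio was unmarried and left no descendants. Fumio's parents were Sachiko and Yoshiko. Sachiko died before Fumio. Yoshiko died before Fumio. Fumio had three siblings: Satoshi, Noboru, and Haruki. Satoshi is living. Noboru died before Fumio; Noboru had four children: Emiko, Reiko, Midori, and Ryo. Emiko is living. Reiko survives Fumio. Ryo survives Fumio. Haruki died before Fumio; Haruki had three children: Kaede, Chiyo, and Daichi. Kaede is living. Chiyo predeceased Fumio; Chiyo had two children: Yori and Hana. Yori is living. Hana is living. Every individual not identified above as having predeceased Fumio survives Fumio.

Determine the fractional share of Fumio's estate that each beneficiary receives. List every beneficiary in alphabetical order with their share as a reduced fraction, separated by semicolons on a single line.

Daichi 1/9; Emiko 1/12; Hana 1/18; Kaede 1/9; Midori 1/12; Reiko 1/12; Ryo 1/12; Satoshi 1/3; Yori 1/18

Neither parent survives and there are no descendants, so the estate passes to Fumio's siblings and their issue per stirpes.
The estate is divided into 3 equal shares of 1/3 among Satoshi, Noboru, Haruki.
Satoshi is living and takes 1/3.
Noboru predeceased; the 1/3 allotted to Noboru's branch passes to Noboru's issue by representation.
The 1/3 is divided into 4 equal shares of 1/12 among Emiko, Reiko, Midori, Ryo.
Emiko is living and takes 1/12.
Reiko is living and takes 1/12.
Midori is living and takes 1/12.
Ryo is living and takes 1/12.
Haruki predeceased; the 1/3 allotted to Haruki's branch passes to Haruki's issue by representation.
The 1/3 is divided into 3 equal shares of 1/9 among Kaede, Chiyo, Daichi.
Kaede is living and takes 1/9.
Chiyo predeceased; the 1/9 allotted to Chiyo's branch passes to Chiyo's issue by representation.
The 1/9 is divided into 2 equal shares of 1/18 among Yori, Hana.
Yori is living and takes 1/18.
Hana is living and takes 1/18.
Daichi is living and takes 1/9.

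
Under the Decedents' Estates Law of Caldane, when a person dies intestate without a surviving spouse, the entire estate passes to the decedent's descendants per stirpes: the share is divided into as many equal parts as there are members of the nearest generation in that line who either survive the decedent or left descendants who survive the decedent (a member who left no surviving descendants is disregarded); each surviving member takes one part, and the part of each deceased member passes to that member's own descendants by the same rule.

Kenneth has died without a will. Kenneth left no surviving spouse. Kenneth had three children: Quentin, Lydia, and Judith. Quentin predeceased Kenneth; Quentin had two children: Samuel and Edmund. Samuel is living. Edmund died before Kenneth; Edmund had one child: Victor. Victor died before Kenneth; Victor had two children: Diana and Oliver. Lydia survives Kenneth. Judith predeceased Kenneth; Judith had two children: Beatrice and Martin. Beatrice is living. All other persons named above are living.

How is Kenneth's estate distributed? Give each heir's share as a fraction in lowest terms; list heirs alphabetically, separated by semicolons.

Beatrice 1/6; Diana 1/12; Lydia 1/3; Martin 1/6; Oliver 1/12; Samuel 1/6

There is no surviving spouse, so the entire estate passes to Kenneth's descendants per stirpes.
The estate is divided into 3 equal shares of 1/3 among Quentin, Lydia, Judith.
Quentin predeceased; the 1/3 allotted to Quentin's branch passes to Quentin's issue by representation.
The 1/3 is divided into 2 equal shares of 1/6 among Samuel, Edmund.
Samuel is living and takes 1/6.
Edmund predeceased; the 1/6 allotted to Edmund's branch passes to Edmund's issue by representation.
Victor's line is the sole branch at this level, so the full 1/6 passes to Victor's issue by representation.
The 1/6 is divided into 2 equal shares of 1/12 among Diana, Oliver.
Diana is living and takes 1/12.
Oliver is living and takes 1/12.
Lydia is living and takes 1/3.
Judith predeceased; the 1/3 allotted to Judith's branch passes to Judith's issue by representation.
The 1/3 is divided into 2 equal shares of 1/6 among Beatrice, Martin.
Beatrice is living and takes 1/6.
Martin is living and takes 1/6.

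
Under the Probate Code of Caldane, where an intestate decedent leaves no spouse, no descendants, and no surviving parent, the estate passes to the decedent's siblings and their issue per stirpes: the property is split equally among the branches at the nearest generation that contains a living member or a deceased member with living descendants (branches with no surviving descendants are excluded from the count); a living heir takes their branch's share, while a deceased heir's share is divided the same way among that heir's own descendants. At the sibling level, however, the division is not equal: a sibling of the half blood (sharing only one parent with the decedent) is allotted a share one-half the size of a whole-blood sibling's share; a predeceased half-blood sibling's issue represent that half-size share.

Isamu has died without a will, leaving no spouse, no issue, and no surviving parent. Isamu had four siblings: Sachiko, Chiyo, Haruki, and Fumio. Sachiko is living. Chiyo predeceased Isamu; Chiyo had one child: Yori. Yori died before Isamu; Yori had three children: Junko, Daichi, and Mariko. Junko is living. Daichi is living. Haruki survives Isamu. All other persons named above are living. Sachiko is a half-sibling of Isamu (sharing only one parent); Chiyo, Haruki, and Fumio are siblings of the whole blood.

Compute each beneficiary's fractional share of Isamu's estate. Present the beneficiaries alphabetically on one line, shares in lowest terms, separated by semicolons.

No spouse, descendants, or parent survives, so the estate passes to Isamu's siblings per stirpes.
Half-blood siblings count for one-half the weight of whole-blood siblings at the initial division.
Dividing 1 in proportion to weights (total weight 7/2): Sachiko (weight 1/2) → 1/7; Chiyo (weight 1) → 2/7; Haruki (weight 1) → 2/7; Fumio (weight 1) → 2/7.
Sachiko is living and takes 1/7.
Chiyo predeceased; the 2/7 allotted to Chiyo's branch passes to Chiyo's issue by representation.
Yori's line is the sole branch at this level, so the full 2/7 passes to Yori's issue by representation.
The 2/7 is divided into 3 equal shares of 2/21 among Junko, Daichi, Mariko.
Junko is living and takes 2/21.
Daichi is living and takes 2/21.
Mariko is living and takes 2/21.
Haruki is living and takes 2/7.
Fumio is living and takes 2/7.

Daichi 2/21; Fumio 2/7; Haruki 2/7; Junko 2/21; Mariko 2/21; Sachiko 1/7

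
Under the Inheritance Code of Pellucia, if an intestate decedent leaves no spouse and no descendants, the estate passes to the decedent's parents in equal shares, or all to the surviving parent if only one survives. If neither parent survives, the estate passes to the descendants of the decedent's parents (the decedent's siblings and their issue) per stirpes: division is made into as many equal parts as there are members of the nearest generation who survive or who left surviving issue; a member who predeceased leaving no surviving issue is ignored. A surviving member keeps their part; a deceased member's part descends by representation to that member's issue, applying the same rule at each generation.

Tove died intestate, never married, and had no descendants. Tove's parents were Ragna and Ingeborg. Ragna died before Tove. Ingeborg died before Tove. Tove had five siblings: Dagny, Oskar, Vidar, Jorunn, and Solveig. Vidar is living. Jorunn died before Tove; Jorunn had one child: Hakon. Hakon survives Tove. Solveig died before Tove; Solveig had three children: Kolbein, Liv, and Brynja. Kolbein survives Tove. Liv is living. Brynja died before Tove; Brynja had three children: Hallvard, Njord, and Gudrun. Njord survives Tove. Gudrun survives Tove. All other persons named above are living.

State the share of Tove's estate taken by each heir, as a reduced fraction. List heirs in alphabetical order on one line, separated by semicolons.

Neither parent survives and there are no descendants, so the estate passes to Tove's siblings and their issue per stirpes.
The estate is divided into 5 equal shares of 1/5 among Dagny, Oskar, Vidar, Jorunn, Solveig.
Dagny is living and takes 1/5.
Oskar is living and takes 1/5.
Vidar is living and takes 1/5.
Jorunn predeceased; the 1/5 allotted to Jorunn's branch passes to Jorunn's issue by representation.
Hakon is the sole taker at this level and receives the full 1/5.
Solveig predeceased; the 1/5 allotted to Solveig's branch passes to Solveig's issue by representation.
The 1/5 is divided into 3 equal shares of 1/15 among Kolbein, Liv, Brynja.
Kolbein is living and takes 1/15.
Liv is living and takes 1/15.
Brynja predeceased; the 1/15 allotted to Brynja's branch passes to Brynja's issue by representation.
The 1/15 is divided into 3 equal shares of 1/45 among Hallvard, Njord, Gudrun.
Hallvard is living and takes 1/45.
Njord is living and takes 1/45.
Gudrun is living and takes 1/45.

Dagny 1/5; Gudrun 1/45; Hakon 1/5; Hallvard 1/45; Kolbein 1/15; Liv 1/15; Njord 1/45; Oskar 1/5; Vidar 1/5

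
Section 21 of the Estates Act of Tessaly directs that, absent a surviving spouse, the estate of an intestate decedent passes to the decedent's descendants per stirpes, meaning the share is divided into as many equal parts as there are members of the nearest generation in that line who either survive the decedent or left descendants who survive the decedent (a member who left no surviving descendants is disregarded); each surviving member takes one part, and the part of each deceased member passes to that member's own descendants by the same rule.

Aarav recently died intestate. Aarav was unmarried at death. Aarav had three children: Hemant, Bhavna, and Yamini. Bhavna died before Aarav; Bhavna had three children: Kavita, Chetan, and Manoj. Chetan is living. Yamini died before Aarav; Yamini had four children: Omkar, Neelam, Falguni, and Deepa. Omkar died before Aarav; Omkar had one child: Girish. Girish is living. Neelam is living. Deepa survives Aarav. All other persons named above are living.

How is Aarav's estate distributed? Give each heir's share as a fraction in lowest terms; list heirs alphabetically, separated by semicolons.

Chetan 1/9; Deepa 1/12; Falguni 1/12; Girish 1/12; Hemant 1/3; Kavita 1/9; Manoj 1/9; Neelam 1/12

There is no surviving spouse, so the entire estate passes to Aarav's descendants per stirpes.
The estate is divided into 3 equal shares of 1/3 among Hemant, Bhavna, Yamini.
Hemant is living and takes 1/3.
Bhavna predeceased; the 1/3 allotted to Bhavna's branch passes to Bhavna's issue by representation.
The 1/3 is divided into 3 equal shares of 1/9 among Kavita, Chetan, Manoj.
Kavita is living and takes 1/9.
Chetan is living and takes 1/9.
Manoj is living and takes 1/9.
Yamini predeceased; the 1/3 allotted to Yamini's branch passes to Yamini's issue by representation.
The 1/3 is divided into 4 equal shares of 1/12 among Omkar, Neelam, Falguni, Deepa.
Omkar predeceased; the 1/12 allotted to Omkar's branch passes to Omkar's issue by representation.
Girish is the sole taker at this level and receives the full 1/12.
Neelam is living and takes 1/12.
Falguni is living and takes 1/12.
Deepa is living and takes 1/12.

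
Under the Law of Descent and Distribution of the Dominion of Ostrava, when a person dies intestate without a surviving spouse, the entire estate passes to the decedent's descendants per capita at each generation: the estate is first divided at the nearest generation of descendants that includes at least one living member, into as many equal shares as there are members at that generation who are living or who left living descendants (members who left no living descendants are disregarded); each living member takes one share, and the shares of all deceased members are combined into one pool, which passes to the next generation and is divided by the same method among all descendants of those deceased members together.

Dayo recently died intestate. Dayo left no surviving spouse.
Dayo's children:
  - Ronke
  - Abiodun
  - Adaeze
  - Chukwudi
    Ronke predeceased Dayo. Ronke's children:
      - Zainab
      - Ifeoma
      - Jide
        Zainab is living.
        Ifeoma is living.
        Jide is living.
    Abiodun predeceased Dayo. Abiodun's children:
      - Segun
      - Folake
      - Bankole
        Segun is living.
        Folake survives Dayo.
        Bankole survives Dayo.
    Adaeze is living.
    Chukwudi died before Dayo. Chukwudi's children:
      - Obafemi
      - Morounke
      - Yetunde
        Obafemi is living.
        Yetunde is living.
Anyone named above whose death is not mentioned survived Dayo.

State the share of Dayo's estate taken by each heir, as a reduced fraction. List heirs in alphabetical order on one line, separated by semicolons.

There is no surviving spouse, so the entire estate passes to Dayo's descendants per capita at each generation.
At generation 1 (Ronke, Abiodun, Adaeze, Chukwudi) there are 4 shares of (1)/4 = 1/4 each.
Living: Adaeze — each takes 1/4.
Deceased: Ronke, Abiodun, and Chukwudi. Their combined 3/4 is pooled and carried to generation 2.
At generation 2 (Zainab, Ifeoma, Jide, Segun, Folake, Bankole, Obafemi, Morounke, Yetunde) there are 9 shares of (3/4)/9 = 1/12 each.
Living: Zainab, Ifeoma, Jide, Segun, Folake, Bankole, Obafemi, Morounke, and Yetunde — each takes 1/12.

Adaeze 1/4; Bankole 1/12; Folake 1/12; Ifeoma 1/12; Jide 1/12; Morounke 1/12; Obafemi 1/12; Segun 1/12; Yetunde 1/12; Zainab 1/12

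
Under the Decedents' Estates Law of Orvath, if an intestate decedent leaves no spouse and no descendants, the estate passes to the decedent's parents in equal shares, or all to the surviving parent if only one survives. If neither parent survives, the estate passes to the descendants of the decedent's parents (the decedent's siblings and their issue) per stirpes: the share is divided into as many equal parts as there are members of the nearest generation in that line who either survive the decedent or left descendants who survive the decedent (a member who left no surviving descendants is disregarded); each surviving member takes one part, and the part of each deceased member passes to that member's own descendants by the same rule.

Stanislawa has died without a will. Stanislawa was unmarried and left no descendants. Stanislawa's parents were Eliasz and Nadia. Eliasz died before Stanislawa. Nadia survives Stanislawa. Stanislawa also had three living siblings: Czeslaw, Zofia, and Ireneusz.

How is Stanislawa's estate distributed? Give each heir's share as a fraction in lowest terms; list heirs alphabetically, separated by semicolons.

Nadia 1

Only one parent, Nadia, survives, so Nadia takes the entire estate. The siblings take nothing because a surviving parent has priority.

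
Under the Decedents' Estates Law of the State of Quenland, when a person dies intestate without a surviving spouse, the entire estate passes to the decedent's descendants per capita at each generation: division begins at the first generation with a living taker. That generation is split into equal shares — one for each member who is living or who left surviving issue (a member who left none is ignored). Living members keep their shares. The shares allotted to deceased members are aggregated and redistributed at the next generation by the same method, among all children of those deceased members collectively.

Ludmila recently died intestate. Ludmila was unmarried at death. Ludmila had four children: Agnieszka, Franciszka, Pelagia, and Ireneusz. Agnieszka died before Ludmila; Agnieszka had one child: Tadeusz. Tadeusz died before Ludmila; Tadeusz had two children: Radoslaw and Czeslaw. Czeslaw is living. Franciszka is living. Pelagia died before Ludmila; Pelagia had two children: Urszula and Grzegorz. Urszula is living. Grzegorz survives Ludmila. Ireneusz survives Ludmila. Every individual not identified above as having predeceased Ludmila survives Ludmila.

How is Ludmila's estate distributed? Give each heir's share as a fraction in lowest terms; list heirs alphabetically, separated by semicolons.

There is no surviving spouse, so the entire estate passes to Ludmila's descendants per capita at each generation.
At generation 1 (Agnieszka, Franciszka, Pelagia, Ireneusz) there are 4 shares of (1)/4 = 1/4 each.
Living: Franciszka and Ireneusz — each takes 1/4.
Deceased: Agnieszka and Pelagia. Their combined 1/2 is pooled and carried to generation 2.
At generation 2 (Tadeusz, Urszula, Grzegorz) there are 3 shares of (1/2)/3 = 1/6 each.
Living: Urszula and Grzegorz — each takes 1/6.
Deceased: Tadeusz. That 1/6 share is carried to generation 3.
At generation 3 (Radoslaw, Czeslaw) there are 2 shares of (1/6)/2 = 1/12 each.
Living: Radoslaw and Czeslaw — each takes 1/12.

Czeslaw 1/12; Franciszka 1/4; Grzegorz 1/6; Ireneusz 1/4; Radoslaw 1/12; Urszula 1/6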